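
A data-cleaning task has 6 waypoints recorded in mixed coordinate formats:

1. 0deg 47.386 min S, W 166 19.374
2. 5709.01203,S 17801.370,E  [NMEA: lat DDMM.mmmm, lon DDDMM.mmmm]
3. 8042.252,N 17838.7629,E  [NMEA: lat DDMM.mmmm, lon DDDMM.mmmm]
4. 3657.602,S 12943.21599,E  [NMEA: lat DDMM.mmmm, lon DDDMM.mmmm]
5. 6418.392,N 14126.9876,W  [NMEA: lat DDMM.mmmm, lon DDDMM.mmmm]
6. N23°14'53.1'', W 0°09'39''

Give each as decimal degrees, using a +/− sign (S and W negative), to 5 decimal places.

1. -0.78977, -166.32290
2. -57.15020, 178.02283
3. 80.70420, 178.64605
4. -36.96003, 129.72027
5. 64.30653, -141.44979
6. 23.24808, -0.16083

Point 1:
  φ: 0 + 47.386/60 = 0.789767
  S ⇒ negate
  Longitude: 166 + 19.374/60 = 166.322900
  hemisphere W, so the sign is −
Point 2:
  φ: degrees = first 2 digits = 57, minutes = 9.01203; 57 + 9.01203/60 = 57.150201
  S ⇒ negate
  Longitude: degrees = first 3 digits = 178, minutes = 1.37; 178 + 1.37/60 = 178.022833
  E → positive
Point 3:
  φ: split at 2 digits → 80° and 42.252′; 80 + 42.252/60 = 80.704200
  N → positive
  λ: split at 3 digits → 178° and 38.7629′; 178 + 38.7629/60 = 178.646048
  E → positive
Point 4:
  Lat: degrees = first 2 digits = 36, minutes = 57.602; 36 + 57.602/60 = 36.960033
  S ⇒ negate
  Longitude: degrees = first 3 digits = 129, minutes = 43.21599; 129 + 43.21599/60 = 129.720267
  E → positive
Point 5:
  Latitude: degrees = first 2 digits = 64, minutes = 18.392; 64 + 18.392/60 = 64.306533
  N → positive
  λ: degrees = first 3 digits = 141, minutes = 26.9876; 141 + 26.9876/60 = 141.449793
  W ⇒ negate
Point 6:
  Lat: 23° + 14/60 + 53.1/3600 = 23 + 0.233333 + 0.014750 = 23.248083
  N → positive
  Lon: 0° + 9/60 + 39/3600 = 0 + 0.150000 + 0.010833 = 0.160833
  W ⇒ negate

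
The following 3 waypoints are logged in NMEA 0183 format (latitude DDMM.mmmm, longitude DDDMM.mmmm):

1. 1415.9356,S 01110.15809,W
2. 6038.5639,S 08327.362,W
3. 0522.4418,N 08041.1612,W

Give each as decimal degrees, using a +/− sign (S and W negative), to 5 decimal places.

Point 1:
  Lat: degrees = first 2 digits = 14, minutes = 15.9356; 14 + 15.9356/60 = 14.265593
  S → negative
  Lon: split at 3 digits → 011° and 10.15809′; 11 + 10.15809/60 = 11.169302
  W ⇒ negate
Point 2:
  Latitude: split at 2 digits → 60° and 38.5639′; 60 + 38.5639/60 = 60.642732
  S ⇒ negate
  Longitude: degrees = first 3 digits = 83, minutes = 27.362; 83 + 27.362/60 = 83.456033
  W → negative
Point 3:
  φ: degrees = first 2 digits = 5, minutes = 22.4418; 5 + 22.4418/60 = 5.374030
  N ⇒ keep positive
  Lon: degrees = first 3 digits = 80, minutes = 41.1612; 80 + 41.1612/60 = 80.686020
  W → negative

1. -14.26559, -11.16930
2. -60.64273, -83.45603
3. 5.37403, -80.68602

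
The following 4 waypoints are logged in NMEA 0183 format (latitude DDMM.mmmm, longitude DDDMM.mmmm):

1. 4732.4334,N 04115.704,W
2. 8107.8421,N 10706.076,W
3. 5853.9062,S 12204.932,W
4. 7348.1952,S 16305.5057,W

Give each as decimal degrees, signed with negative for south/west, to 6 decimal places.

1. 47.540557, -41.261733
2. 81.130702, -107.101267
3. -58.898437, -122.082200
4. -73.803253, -163.091762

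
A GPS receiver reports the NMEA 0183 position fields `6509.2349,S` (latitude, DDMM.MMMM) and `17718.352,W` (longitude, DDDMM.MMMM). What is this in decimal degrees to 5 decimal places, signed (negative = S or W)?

-65.15392, -177.30587

Latitude: degrees = first 2 digits = 65, minutes = 9.2349; 65 + 9.2349/60 = 65.153915
S ⇒ negate
Lon: split at 3 digits → 177° and 18.352′; 177 + 18.352/60 = 177.305867
W ⇒ negate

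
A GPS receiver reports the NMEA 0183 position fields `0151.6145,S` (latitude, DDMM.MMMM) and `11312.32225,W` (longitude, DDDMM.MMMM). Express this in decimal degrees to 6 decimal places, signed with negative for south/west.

φ: degrees = first 2 digits = 1, minutes = 51.6145; 1 + 51.6145/60 = 1.8602417
hemisphere S, so the sign is −
λ: degrees = first 3 digits = 113, minutes = 12.32225; 113 + 12.32225/60 = 113.2053708
W ⇒ negate

-1.860242, -113.205371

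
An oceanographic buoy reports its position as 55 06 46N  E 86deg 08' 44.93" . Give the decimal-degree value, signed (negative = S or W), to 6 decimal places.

Lat: 55 + 6/60 + 46/3600 = 55.1127778
N → positive
Longitude: 86° + 8/60 + 44.93/3600 = 86 + 0.133333 + 0.012481 = 86.1458139
E ⇒ keep positive

55.112778, 86.145814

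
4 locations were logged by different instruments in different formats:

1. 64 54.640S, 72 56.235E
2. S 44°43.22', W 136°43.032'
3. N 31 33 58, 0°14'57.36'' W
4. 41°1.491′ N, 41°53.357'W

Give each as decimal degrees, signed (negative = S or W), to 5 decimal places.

Point 1:
  φ: 54.64′ = 0.910667°; total 64.910667
  hemisphere S, so the sign is −
  Lon: 56.235′ = 0.937250°; total 72.937250
  E → positive
Point 2:
  φ: 43.22′ = 0.720333°; total 44.720333
  S ⇒ negate
  Longitude: 136 + 43.032/60 = 136.717200
  W → negative
Point 3:
  Lat: 33′ + 58″ = 33.96667′; 31 + 33.96667/60 = 31.566111
  N ⇒ keep positive
  Longitude: 14′ + 57.36″ = 14.95600′; 0 + 14.95600/60 = 0.249267
  W → negative
Point 4:
  Lat: 1.491′ = 0.024850°; total 41.024850
  N → positive
  λ: 53.357′ = 0.889283°; total 41.889283
  W → negative

1. -64.91067, 72.93725
2. -44.72033, -136.71720
3. 31.56611, -0.24927
4. 41.02485, -41.88928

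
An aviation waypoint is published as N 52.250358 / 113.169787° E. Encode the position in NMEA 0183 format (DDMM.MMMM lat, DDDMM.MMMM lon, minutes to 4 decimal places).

φ: fractional part 0.250358 → 15.021480 minutes
Longitude: 113° + 0.169787 × 60 = 113° 10.187220′

5215.0215,N / 11310.1872,E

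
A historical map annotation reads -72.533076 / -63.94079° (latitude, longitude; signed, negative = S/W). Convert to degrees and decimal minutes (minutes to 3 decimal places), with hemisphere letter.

Latitude is negative → S; |value| = 72.533076
Latitude: minutes = (72.533076 − 72) × 60 = 31.98456
Longitude is negative → W; |value| = 63.940790
Longitude: minutes = (63.940790 − 63) × 60 = 56.44740

72° 31.985′ S, 63° 56.447′ W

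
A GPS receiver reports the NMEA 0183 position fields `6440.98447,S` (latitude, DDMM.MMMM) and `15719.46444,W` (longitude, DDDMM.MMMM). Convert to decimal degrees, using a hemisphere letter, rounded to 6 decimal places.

Lat: degrees = first 2 digits = 64, minutes = 40.98447; 64 + 40.98447/60 = 64.6830745
Lon: degrees = first 3 digits = 157, minutes = 19.46444; 157 + 19.46444/60 = 157.3244073

64.683075° S, 157.324407° W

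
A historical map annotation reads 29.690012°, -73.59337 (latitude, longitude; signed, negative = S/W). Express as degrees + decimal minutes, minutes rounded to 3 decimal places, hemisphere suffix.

29° 41.401′ N, 73° 35.602′ W

Latitude: fractional part 0.690012 → 41.40072 minutes
Longitude is negative → W; |value| = 73.593370
Lon: 73° + 0.593370 × 60 = 73° 35.60220′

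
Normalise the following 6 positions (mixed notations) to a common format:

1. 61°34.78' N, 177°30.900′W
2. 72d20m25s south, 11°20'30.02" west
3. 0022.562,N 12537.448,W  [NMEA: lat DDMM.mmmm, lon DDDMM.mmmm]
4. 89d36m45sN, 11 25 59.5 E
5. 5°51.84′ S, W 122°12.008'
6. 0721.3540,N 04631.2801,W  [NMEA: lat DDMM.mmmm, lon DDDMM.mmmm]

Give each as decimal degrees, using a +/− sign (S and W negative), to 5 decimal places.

1. 61.57967, -177.51500
2. -72.34028, -11.34167
3. 0.37603, -125.62413
4. 89.61250, 11.43319
5. -5.86400, -122.20013
6. 7.35590, -46.52134

Point 1:
  φ: 61 + 34.78/60 = 61.579667
  N → positive
  Longitude: 30.9′ = 0.515000°; total 177.515000
  W ⇒ negate
Point 2:
  Lat: 72 + 20/60 + 25/3600 = 72.340278
  S ⇒ negate
  Lon: 11° + 20/60 + 30.02/3600 = 11 + 0.333333 + 0.008339 = 11.341672
  W ⇒ negate
Point 3:
  φ: split at 2 digits → 00° and 22.562′; 0 + 22.562/60 = 0.376033
  N ⇒ keep positive
  λ: degrees = first 3 digits = 125, minutes = 37.448; 125 + 37.448/60 = 125.624133
  W → negative
Point 4:
  Latitude: 89° + 36/60 + 45/3600 = 89 + 0.600000 + 0.012500 = 89.612500
  N → positive
  Lon: 11 + 25/60 + 59.5/3600 = 11.433194
  E ⇒ keep positive
Point 5:
  Lat: 5 + 51.84/60 = 5.864000
  hemisphere S, so the sign is −
  λ: 122 + 12.008/60 = 122.200133
  hemisphere W, so the sign is −
Point 6:
  Lat: split at 2 digits → 07° and 21.354′; 7 + 21.354/60 = 7.355900
  N ⇒ keep positive
  Longitude: split at 3 digits → 046° and 31.2801′; 46 + 31.2801/60 = 46.521335
  W ⇒ negate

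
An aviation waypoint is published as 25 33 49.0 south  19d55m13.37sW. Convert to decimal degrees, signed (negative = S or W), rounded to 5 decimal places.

-25.56361, -19.92038

Latitude: 25° + 33/60 + 49/3600 = 25 + 0.550000 + 0.013611 = 25.563611
hemisphere S, so the sign is −
λ: 19 + 55/60 + 13.37/3600 = 19.920381
W ⇒ negate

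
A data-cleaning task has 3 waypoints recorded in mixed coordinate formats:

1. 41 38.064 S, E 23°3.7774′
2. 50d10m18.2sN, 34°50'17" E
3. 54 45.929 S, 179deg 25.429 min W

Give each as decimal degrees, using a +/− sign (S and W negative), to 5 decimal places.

1. -41.63440, 23.06296
2. 50.17172, 34.83806
3. -54.76548, -179.42382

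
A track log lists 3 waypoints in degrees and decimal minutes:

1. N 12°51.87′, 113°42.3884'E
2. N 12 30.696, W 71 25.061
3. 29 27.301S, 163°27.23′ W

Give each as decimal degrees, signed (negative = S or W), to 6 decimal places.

1. 12.864500, 113.706473
2. 12.511600, -71.417683
3. -29.455017, -163.453833

Point 1:
  Latitude: 12 + 51.87/60 = 12.8645000
  N → positive
  Longitude: 113 + 42.3884/60 = 113.7064733
  E → positive
Point 2:
  Latitude: 12 + 30.696/60 = 12.5116000
  N ⇒ keep positive
  Longitude: 71 + 25.061/60 = 71.4176833
  W → negative
Point 3:
  Lat: 29 + 27.301/60 = 29.4550167
  hemisphere S, so the sign is −
  Longitude: 27.23′ = 0.453833°; total 163.4538333
  W → negative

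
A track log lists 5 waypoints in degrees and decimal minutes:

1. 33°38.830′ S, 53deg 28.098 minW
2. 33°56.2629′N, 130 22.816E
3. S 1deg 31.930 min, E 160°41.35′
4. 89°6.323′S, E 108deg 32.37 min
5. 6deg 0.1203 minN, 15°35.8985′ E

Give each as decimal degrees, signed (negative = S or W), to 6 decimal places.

Point 1:
  Latitude: 38.83′ = 0.647167°; total 33.6471667
  S ⇒ negate
  Lon: 53 + 28.098/60 = 53.4683000
  W ⇒ negate
Point 2:
  Lat: 56.2629′ = 0.937715°; total 33.9377150
  N → positive
  Longitude: 130 + 22.816/60 = 130.3802667
  E → positive
Point 3:
  Latitude: 1 + 31.93/60 = 1.5321667
  hemisphere S, so the sign is −
  Longitude: 160 + 41.35/60 = 160.6891667
  E → positive
Point 4:
  Lat: 89 + 6.323/60 = 89.1053833
  S → negative
  λ: 32.37′ = 0.539500°; total 108.5395000
  E → positive
Point 5:
  Latitude: 6 + 0.1203/60 = 6.0020050
  N → positive
  Longitude: 15 + 35.8985/60 = 15.5983083
  E → positive

1. -33.647167, -53.468300
2. 33.937715, 130.380267
3. -1.532167, 160.689167
4. -89.105383, 108.539500
5. 6.002005, 15.598308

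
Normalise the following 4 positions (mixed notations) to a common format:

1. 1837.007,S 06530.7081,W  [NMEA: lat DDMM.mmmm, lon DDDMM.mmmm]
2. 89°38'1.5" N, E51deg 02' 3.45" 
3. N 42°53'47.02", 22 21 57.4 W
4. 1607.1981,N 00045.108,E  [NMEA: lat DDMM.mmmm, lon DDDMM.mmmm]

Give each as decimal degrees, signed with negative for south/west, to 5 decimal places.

1. -18.61678, -65.51180
2. 89.63375, 51.03429
3. 42.89639, -22.36594
4. 16.11997, 0.75180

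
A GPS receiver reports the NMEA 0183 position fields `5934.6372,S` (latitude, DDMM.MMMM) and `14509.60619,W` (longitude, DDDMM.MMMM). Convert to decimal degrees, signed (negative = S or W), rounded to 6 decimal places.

-59.577287, -145.160103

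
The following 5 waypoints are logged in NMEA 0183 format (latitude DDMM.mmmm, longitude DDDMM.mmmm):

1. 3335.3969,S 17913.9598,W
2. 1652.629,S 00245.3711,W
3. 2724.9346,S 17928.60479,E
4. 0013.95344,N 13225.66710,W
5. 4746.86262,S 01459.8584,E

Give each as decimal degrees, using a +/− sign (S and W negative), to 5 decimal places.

1. -33.58995, -179.23266
2. -16.87715, -2.75619
3. -27.41558, 179.47675
4. 0.23256, -132.42779
5. -47.78104, 14.99764

Point 1:
  Latitude: degrees = first 2 digits = 33, minutes = 35.3969; 33 + 35.3969/60 = 33.589948
  S ⇒ negate
  Lon: split at 3 digits → 179° and 13.9598′; 179 + 13.9598/60 = 179.232663
  hemisphere W, so the sign is −
Point 2:
  φ: degrees = first 2 digits = 16, minutes = 52.629; 16 + 52.629/60 = 16.877150
  hemisphere S, so the sign is −
  λ: split at 3 digits → 002° and 45.3711′; 2 + 45.3711/60 = 2.756185
  W → negative
Point 3:
  Latitude: split at 2 digits → 27° and 24.9346′; 27 + 24.9346/60 = 27.415577
  S → negative
  Longitude: degrees = first 3 digits = 179, minutes = 28.60479; 179 + 28.60479/60 = 179.476747
  E → positive
Point 4:
  Lat: degrees = first 2 digits = 0, minutes = 13.95344; 0 + 13.95344/60 = 0.232557
  N ⇒ keep positive
  Lon: split at 3 digits → 132° and 25.6671′; 132 + 25.6671/60 = 132.427785
  W ⇒ negate
Point 5:
  φ: split at 2 digits → 47° and 46.86262′; 47 + 46.86262/60 = 47.781044
  hemisphere S, so the sign is −
  λ: split at 3 digits → 014° and 59.8584′; 14 + 59.8584/60 = 14.997640
  E → positive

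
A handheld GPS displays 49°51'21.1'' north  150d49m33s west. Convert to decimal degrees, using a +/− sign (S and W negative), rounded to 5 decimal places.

φ: 51′ + 21.1″ = 51.35167′; 49 + 51.35167/60 = 49.855861
N ⇒ keep positive
Longitude: 150 + 49/60 + 33/3600 = 150.825833
hemisphere W, so the sign is −

49.85586, -150.82583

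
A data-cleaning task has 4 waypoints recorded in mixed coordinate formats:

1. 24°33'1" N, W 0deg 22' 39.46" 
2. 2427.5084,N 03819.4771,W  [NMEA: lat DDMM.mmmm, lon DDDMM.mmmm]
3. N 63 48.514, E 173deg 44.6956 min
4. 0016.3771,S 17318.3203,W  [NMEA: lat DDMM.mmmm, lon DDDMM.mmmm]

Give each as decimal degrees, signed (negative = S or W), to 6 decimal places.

Point 1:
  Lat: 33′ + 1″ = 33.01667′; 24 + 33.01667/60 = 24.5502778
  N ⇒ keep positive
  Longitude: 0 + 22/60 + 39.46/3600 = 0.3776278
  hemisphere W, so the sign is −
Point 2:
  Lat: split at 2 digits → 24° and 27.5084′; 24 + 27.5084/60 = 24.4584733
  N → positive
  Lon: split at 3 digits → 038° and 19.4771′; 38 + 19.4771/60 = 38.3246183
  W → negative
Point 3:
  Latitude: 63 + 48.514/60 = 63.8085667
  N → positive
  Longitude: 173 + 44.6956/60 = 173.7449267
  E → positive
Point 4:
  Lat: split at 2 digits → 00° and 16.3771′; 0 + 16.3771/60 = 0.2729517
  hemisphere S, so the sign is −
  Lon: degrees = first 3 digits = 173, minutes = 18.3203; 173 + 18.3203/60 = 173.3053383
  W ⇒ negate

1. 24.550278, -0.377628
2. 24.458473, -38.324618
3. 63.808567, 173.744927
4. -0.272952, -173.305338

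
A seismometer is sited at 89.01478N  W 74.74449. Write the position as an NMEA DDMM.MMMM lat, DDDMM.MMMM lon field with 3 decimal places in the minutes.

8900.887,N / 07444.669,W

φ: fractional part 0.014780 → 0.88680 minutes
λ: minutes = (74.744490 − 74) × 60 = 44.66940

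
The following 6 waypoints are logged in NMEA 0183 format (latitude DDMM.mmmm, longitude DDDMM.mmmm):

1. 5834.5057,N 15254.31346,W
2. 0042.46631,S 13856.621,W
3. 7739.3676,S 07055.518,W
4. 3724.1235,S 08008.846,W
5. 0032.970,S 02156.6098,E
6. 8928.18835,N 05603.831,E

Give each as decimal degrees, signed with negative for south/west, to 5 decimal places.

1. 58.57510, -152.90522
2. -0.70777, -138.94368
3. -77.65613, -70.92530
4. -37.40206, -80.14743
5. -0.54950, 21.94350
6. 89.46981, 56.06385

Point 1:
  Lat: degrees = first 2 digits = 58, minutes = 34.5057; 58 + 34.5057/60 = 58.575095
  N → positive
  Longitude: degrees = first 3 digits = 152, minutes = 54.31346; 152 + 54.31346/60 = 152.905224
  W ⇒ negate
Point 2:
  Lat: split at 2 digits → 00° and 42.46631′; 0 + 42.46631/60 = 0.707772
  S ⇒ negate
  λ: degrees = first 3 digits = 138, minutes = 56.621; 138 + 56.621/60 = 138.943683
  W ⇒ negate
Point 3:
  φ: degrees = first 2 digits = 77, minutes = 39.3676; 77 + 39.3676/60 = 77.656127
  S ⇒ negate
  λ: degrees = first 3 digits = 70, minutes = 55.518; 70 + 55.518/60 = 70.925300
  W ⇒ negate
Point 4:
  Lat: split at 2 digits → 37° and 24.1235′; 37 + 24.1235/60 = 37.402058
  S → negative
  Longitude: degrees = first 3 digits = 80, minutes = 8.846; 80 + 8.846/60 = 80.147433
  W ⇒ negate
Point 5:
  φ: split at 2 digits → 00° and 32.97′; 0 + 32.97/60 = 0.549500
  S → negative
  Longitude: degrees = first 3 digits = 21, minutes = 56.6098; 21 + 56.6098/60 = 21.943497
  E → positive
Point 6:
  Lat: split at 2 digits → 89° and 28.18835′; 89 + 28.18835/60 = 89.469806
  N → positive
  Lon: split at 3 digits → 056° and 3.831′; 56 + 3.831/60 = 56.063850
  E → positive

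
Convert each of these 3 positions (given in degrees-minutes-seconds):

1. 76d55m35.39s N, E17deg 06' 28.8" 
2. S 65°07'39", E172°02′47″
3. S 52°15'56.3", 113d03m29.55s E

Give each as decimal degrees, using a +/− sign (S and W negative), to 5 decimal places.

Point 1:
  φ: 76° + 55/60 + 35.39/3600 = 76 + 0.916667 + 0.009831 = 76.926497
  N → positive
  λ: 17° + 6/60 + 28.8/3600 = 17 + 0.100000 + 0.008000 = 17.108000
  E ⇒ keep positive
Point 2:
  φ: 65 + 7/60 + 39/3600 = 65.127500
  S ⇒ negate
  λ: 2′ + 47″ = 2.78333′; 172 + 2.78333/60 = 172.046389
  E → positive
Point 3:
  Lat: 52° + 15/60 + 56.3/3600 = 52 + 0.250000 + 0.015639 = 52.265639
  S ⇒ negate
  Longitude: 113 + 3/60 + 29.55/3600 = 113.058208
  E ⇒ keep positive

1. 76.92650, 17.10800
2. -65.12750, 172.04639
3. -52.26564, 113.05821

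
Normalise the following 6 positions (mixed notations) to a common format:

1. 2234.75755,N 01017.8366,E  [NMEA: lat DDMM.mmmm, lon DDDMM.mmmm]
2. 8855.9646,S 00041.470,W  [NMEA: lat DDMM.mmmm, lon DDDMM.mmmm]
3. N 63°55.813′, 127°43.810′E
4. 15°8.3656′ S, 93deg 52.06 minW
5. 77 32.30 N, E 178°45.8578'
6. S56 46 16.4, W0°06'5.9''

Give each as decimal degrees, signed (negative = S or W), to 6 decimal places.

1. 22.579293, 10.297277
2. -88.932743, -0.691167
3. 63.930217, 127.730167
4. -15.139427, -93.867667
5. 77.538333, 178.764297
6. -56.771222, -0.101639

Point 1:
  Latitude: degrees = first 2 digits = 22, minutes = 34.75755; 22 + 34.75755/60 = 22.5792925
  N ⇒ keep positive
  λ: degrees = first 3 digits = 10, minutes = 17.8366; 10 + 17.8366/60 = 10.2972767
  E → positive
Point 2:
  Latitude: split at 2 digits → 88° and 55.9646′; 88 + 55.9646/60 = 88.9327433
  S ⇒ negate
  Lon: degrees = first 3 digits = 0, minutes = 41.47; 0 + 41.47/60 = 0.6911667
  hemisphere W, so the sign is −
Point 3:
  Lat: 55.813′ = 0.930217°; total 63.9302167
  N ⇒ keep positive
  Longitude: 127 + 43.81/60 = 127.7301667
  E → positive
Point 4:
  Latitude: 15 + 8.3656/60 = 15.1394267
  S ⇒ negate
  Longitude: 52.06′ = 0.867667°; total 93.8676667
  hemisphere W, so the sign is −
Point 5:
  Lat: 32.3′ = 0.538333°; total 77.5383333
  N → positive
  Lon: 45.8578′ = 0.764297°; total 178.7642967
  E → positive
Point 6:
  Latitude: 46′ + 16.4″ = 46.27333′; 56 + 46.27333/60 = 56.7712222
  S ⇒ negate
  Longitude: 0° + 6/60 + 5.9/3600 = 0 + 0.100000 + 0.001639 = 0.1016389
  W → negative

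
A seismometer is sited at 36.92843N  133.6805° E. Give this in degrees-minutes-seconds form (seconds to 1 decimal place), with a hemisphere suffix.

36°55′42.3″ N, 133°40′49.8″ E

Latitude: 0.928430 × 60 = 55.70580′ → 55′, remainder × 60 = 42.348″
Longitude: 0.680500° → 40.83000′; 0.83000 × 60 = 49.800″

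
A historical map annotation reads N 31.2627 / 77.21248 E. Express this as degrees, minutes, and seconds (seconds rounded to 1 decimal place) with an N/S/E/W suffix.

31°15′45.7″ N, 77°12′44.9″ E

φ: 0.262700° → 15.76200′; 0.76200 × 60 = 45.720″
λ: 0.212480° → 12.74880′; 0.74880 × 60 = 44.928″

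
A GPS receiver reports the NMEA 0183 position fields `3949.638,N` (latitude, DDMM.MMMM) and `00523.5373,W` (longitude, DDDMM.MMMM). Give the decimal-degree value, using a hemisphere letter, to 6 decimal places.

39.827300° N, 5.392288° W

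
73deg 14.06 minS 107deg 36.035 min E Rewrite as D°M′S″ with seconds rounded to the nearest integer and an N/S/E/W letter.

73°14′4″ S, 107°36′2″ E

Latitude: fractional minutes 0.06000 × 60 = 3.60″
λ: 36.03500′ → 36′ and 0.03500 × 60 = 2.10″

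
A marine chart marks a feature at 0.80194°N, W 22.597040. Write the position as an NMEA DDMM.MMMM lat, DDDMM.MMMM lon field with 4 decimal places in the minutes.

0048.1164,N / 02235.8224,W

φ: minutes = (0.801940 − 0) × 60 = 48.116400
Lon: fractional part 0.597040 → 35.822400 minutes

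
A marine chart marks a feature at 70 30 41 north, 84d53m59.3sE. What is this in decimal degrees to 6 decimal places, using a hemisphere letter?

70.511389° N, 84.899806° E

Latitude: 70° + 30/60 + 41/3600 = 70 + 0.500000 + 0.011389 = 70.5113889
λ: 84 + 53/60 + 59.3/3600 = 84.8998056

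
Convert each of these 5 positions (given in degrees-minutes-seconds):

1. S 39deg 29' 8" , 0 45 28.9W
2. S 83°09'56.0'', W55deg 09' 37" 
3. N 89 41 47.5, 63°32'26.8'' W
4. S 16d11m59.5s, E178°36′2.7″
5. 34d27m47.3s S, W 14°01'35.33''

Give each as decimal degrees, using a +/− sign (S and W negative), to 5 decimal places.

1. -39.48556, -0.75803
2. -83.16556, -55.16028
3. 89.69653, -63.54078
4. -16.19986, 178.60075
5. -34.46314, -14.02648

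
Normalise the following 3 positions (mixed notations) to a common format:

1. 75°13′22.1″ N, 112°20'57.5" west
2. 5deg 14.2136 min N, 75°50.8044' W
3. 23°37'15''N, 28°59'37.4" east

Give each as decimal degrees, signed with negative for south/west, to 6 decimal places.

Point 1:
  Latitude: 75 + 13/60 + 22.1/3600 = 75.2228056
  N ⇒ keep positive
  Longitude: 112 + 20/60 + 57.5/3600 = 112.3493056
  W → negative
Point 2:
  φ: 14.2136′ = 0.236893°; total 5.2368933
  N ⇒ keep positive
  Longitude: 75 + 50.8044/60 = 75.8467400
  W ⇒ negate
Point 3:
  φ: 23 + 37/60 + 15/3600 = 23.6208333
  N → positive
  Longitude: 28° + 59/60 + 37.4/3600 = 28 + 0.983333 + 0.010389 = 28.9937222
  E ⇒ keep positive

1. 75.222806, -112.349306
2. 5.236893, -75.846740
3. 23.620833, 28.993722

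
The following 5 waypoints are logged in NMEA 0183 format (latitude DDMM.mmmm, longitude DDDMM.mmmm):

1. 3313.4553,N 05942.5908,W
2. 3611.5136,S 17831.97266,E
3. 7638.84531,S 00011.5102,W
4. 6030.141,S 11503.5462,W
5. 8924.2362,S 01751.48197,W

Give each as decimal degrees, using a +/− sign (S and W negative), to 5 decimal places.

1. 33.22426, -59.70985
2. -36.19189, 178.53288
3. -76.64742, -0.19184
4. -60.50235, -115.05910
5. -89.40394, -17.85803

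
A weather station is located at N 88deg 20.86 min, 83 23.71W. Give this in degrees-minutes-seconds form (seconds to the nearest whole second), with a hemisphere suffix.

Lat: 20.86000′ → 20′ and 0.86000 × 60 = 51.60″
λ: fractional minutes 0.71000 × 60 = 42.60″

88°20′52″ N, 83°23′43″ W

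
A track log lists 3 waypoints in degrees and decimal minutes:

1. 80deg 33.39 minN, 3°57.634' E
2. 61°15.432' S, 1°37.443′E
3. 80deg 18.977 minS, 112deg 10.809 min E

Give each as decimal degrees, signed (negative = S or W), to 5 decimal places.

Point 1:
  Lat: 33.39′ = 0.556500°; total 80.556500
  N → positive
  Lon: 57.634′ = 0.960567°; total 3.960567
  E → positive
Point 2:
  Latitude: 61 + 15.432/60 = 61.257200
  S ⇒ negate
  Lon: 1 + 37.443/60 = 1.624050
  E ⇒ keep positive
Point 3:
  φ: 18.977′ = 0.316283°; total 80.316283
  S ⇒ negate
  Lon: 10.809′ = 0.180150°; total 112.180150
  E ⇒ keep positive

1. 80.55650, 3.96057
2. -61.25720, 1.62405
3. -80.31628, 112.18015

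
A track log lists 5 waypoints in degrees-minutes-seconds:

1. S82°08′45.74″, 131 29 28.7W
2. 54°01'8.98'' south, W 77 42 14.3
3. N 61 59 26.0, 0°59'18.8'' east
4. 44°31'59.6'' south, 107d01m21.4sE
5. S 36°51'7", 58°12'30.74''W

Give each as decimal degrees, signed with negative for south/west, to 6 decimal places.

1. -82.146039, -131.491306
2. -54.019161, -77.703972
3. 61.990556, 0.988556
4. -44.533222, 107.022611
5. -36.851944, -58.208539

Point 1:
  Lat: 82 + 8/60 + 45.74/3600 = 82.1460389
  S ⇒ negate
  Lon: 131 + 29/60 + 28.7/3600 = 131.4913056
  W ⇒ negate
Point 2:
  φ: 54 + 1/60 + 8.98/3600 = 54.0191611
  S ⇒ negate
  Lon: 77 + 42/60 + 14.3/3600 = 77.7039722
  W ⇒ negate
Point 3:
  Lat: 61° + 59/60 + 26/3600 = 61 + 0.983333 + 0.007222 = 61.9905556
  N → positive
  λ: 0° + 59/60 + 18.8/3600 = 0 + 0.983333 + 0.005222 = 0.9885556
  E → positive
Point 4:
  Lat: 44 + 31/60 + 59.6/3600 = 44.5332222
  S ⇒ negate
  Longitude: 107° + 1/60 + 21.4/3600 = 107 + 0.016667 + 0.005944 = 107.0226111
  E ⇒ keep positive
Point 5:
  Latitude: 36 + 51/60 + 7/3600 = 36.8519444
  S → negative
  λ: 12′ + 30.74″ = 12.51233′; 58 + 12.51233/60 = 58.2085389
  hemisphere W, so the sign is −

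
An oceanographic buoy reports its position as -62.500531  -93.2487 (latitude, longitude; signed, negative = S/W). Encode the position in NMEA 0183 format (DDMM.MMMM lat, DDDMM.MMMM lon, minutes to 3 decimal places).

Latitude is negative → S; |value| = 62.500531
Latitude: fractional part 0.500531 → 30.03186 minutes
Longitude is negative → W; |value| = 93.248700
Longitude: 93° + 0.248700 × 60 = 93° 14.92200′

6230.032,S / 09314.922,W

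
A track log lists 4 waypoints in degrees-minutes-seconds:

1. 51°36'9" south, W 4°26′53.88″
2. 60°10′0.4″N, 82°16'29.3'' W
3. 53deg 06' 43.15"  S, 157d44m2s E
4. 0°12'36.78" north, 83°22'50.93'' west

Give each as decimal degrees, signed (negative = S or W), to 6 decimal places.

Point 1:
  Latitude: 51° + 36/60 + 9/3600 = 51 + 0.600000 + 0.002500 = 51.6025000
  S ⇒ negate
  λ: 4° + 26/60 + 53.88/3600 = 4 + 0.433333 + 0.014967 = 4.4483000
  W → negative
Point 2:
  φ: 60 + 10/60 + 0.4/3600 = 60.1667778
  N → positive
  Longitude: 82° + 16/60 + 29.3/3600 = 82 + 0.266667 + 0.008139 = 82.2748056
  W → negative
Point 3:
  φ: 6′ + 43.15″ = 6.71917′; 53 + 6.71917/60 = 53.1119861
  hemisphere S, so the sign is −
  Lon: 44′ + 2″ = 44.03333′; 157 + 44.03333/60 = 157.7338889
  E → positive
Point 4:
  φ: 12′ + 36.78″ = 12.61300′; 0 + 12.61300/60 = 0.2102167
  N ⇒ keep positive
  λ: 83 + 22/60 + 50.93/3600 = 83.3808139
  W ⇒ negate

1. -51.602500, -4.448300
2. 60.166778, -82.274806
3. -53.111986, 157.733889
4. 0.210217, -83.380814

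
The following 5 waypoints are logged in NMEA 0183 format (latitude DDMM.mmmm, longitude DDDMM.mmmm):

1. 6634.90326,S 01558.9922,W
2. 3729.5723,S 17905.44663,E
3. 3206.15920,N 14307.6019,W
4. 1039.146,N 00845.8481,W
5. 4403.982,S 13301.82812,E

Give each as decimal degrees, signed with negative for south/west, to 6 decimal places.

1. -66.581721, -15.983203
2. -37.492872, 179.090777
3. 32.102653, -143.126698
4. 10.652433, -8.764135
5. -44.066367, 133.030469

Point 1:
  φ: split at 2 digits → 66° and 34.90326′; 66 + 34.90326/60 = 66.5817210
  S ⇒ negate
  Lon: split at 3 digits → 015° and 58.9922′; 15 + 58.9922/60 = 15.9832033
  hemisphere W, so the sign is −
Point 2:
  Lat: split at 2 digits → 37° and 29.5723′; 37 + 29.5723/60 = 37.4928717
  S → negative
  Lon: split at 3 digits → 179° and 5.44663′; 179 + 5.44663/60 = 179.0907772
  E → positive
Point 3:
  φ: degrees = first 2 digits = 32, minutes = 6.1592; 32 + 6.1592/60 = 32.1026533
  N ⇒ keep positive
  Longitude: split at 3 digits → 143° and 7.6019′; 143 + 7.6019/60 = 143.1266983
  hemisphere W, so the sign is −
Point 4:
  Latitude: split at 2 digits → 10° and 39.146′; 10 + 39.146/60 = 10.6524333
  N ⇒ keep positive
  Longitude: split at 3 digits → 008° and 45.8481′; 8 + 45.8481/60 = 8.7641350
  hemisphere W, so the sign is −
Point 5:
  Latitude: degrees = first 2 digits = 44, minutes = 3.982; 44 + 3.982/60 = 44.0663667
  hemisphere S, so the sign is −
  λ: degrees = first 3 digits = 133, minutes = 1.82812; 133 + 1.82812/60 = 133.0304687
  E → positive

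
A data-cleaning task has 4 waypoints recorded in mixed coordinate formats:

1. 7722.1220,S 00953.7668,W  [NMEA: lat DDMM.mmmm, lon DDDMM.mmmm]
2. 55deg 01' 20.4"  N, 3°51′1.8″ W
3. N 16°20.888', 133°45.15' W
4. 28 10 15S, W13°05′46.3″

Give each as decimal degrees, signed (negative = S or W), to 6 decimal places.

Point 1:
  Latitude: split at 2 digits → 77° and 22.122′; 77 + 22.122/60 = 77.3687000
  S → negative
  Lon: degrees = first 3 digits = 9, minutes = 53.7668; 9 + 53.7668/60 = 9.8961133
  W → negative
Point 2:
  φ: 1′ + 20.4″ = 1.34000′; 55 + 1.34000/60 = 55.0223333
  N → positive
  Longitude: 3° + 51/60 + 1.8/3600 = 3 + 0.850000 + 0.000500 = 3.8505000
  W → negative
Point 3:
  Latitude: 20.888′ = 0.348133°; total 16.3481333
  N → positive
  Lon: 133 + 45.15/60 = 133.7525000
  W → negative
Point 4:
  φ: 28 + 10/60 + 15/3600 = 28.1708333
  S ⇒ negate
  Lon: 5′ + 46.3″ = 5.77167′; 13 + 5.77167/60 = 13.0961944
  W ⇒ negate

1. -77.368700, -9.896113
2. 55.022333, -3.850500
3. 16.348133, -133.752500
4. -28.170833, -13.096194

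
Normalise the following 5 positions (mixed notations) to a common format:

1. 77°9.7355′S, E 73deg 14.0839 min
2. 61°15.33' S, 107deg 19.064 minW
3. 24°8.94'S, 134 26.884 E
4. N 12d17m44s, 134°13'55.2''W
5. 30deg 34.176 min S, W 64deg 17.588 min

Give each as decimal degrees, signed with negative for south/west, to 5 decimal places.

Point 1:
  Lat: 77 + 9.7355/60 = 77.162258
  hemisphere S, so the sign is −
  Lon: 14.0839′ = 0.234732°; total 73.234732
  E → positive
Point 2:
  φ: 15.33′ = 0.255500°; total 61.255500
  hemisphere S, so the sign is −
  λ: 107 + 19.064/60 = 107.317733
  W ⇒ negate
Point 3:
  φ: 8.94′ = 0.149000°; total 24.149000
  S → negative
  Longitude: 134 + 26.884/60 = 134.448067
  E → positive
Point 4:
  φ: 12 + 17/60 + 44/3600 = 12.295556
  N ⇒ keep positive
  Longitude: 134° + 13/60 + 55.2/3600 = 134 + 0.216667 + 0.015333 = 134.232000
  hemisphere W, so the sign is −
Point 5:
  Latitude: 30 + 34.176/60 = 30.569600
  hemisphere S, so the sign is −
  Longitude: 17.588′ = 0.293133°; total 64.293133
  W → negative

1. -77.16226, 73.23473
2. -61.25550, -107.31773
3. -24.14900, 134.44807
4. 12.29556, -134.23200
5. -30.56960, -64.29313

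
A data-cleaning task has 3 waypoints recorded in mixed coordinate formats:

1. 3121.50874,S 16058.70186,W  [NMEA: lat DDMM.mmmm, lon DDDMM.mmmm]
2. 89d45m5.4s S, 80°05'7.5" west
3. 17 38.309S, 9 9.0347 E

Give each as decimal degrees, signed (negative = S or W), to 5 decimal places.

1. -31.35848, -160.97836
2. -89.75150, -80.08542
3. -17.63848, 9.15058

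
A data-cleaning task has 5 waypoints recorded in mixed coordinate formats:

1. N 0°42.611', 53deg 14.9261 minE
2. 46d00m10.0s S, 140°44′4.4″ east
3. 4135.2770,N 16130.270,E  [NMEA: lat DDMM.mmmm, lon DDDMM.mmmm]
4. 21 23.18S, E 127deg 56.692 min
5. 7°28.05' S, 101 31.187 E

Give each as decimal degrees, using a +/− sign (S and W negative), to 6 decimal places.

1. 0.710183, 53.248768
2. -46.002778, 140.734556
3. 41.587950, 161.504500
4. -21.386333, 127.944867
5. -7.467500, 101.519783

Point 1:
  Lat: 0 + 42.611/60 = 0.7101833
  N ⇒ keep positive
  Longitude: 14.9261′ = 0.248768°; total 53.2487683
  E ⇒ keep positive
Point 2:
  Lat: 0′ + 10″ = 0.16667′; 46 + 0.16667/60 = 46.0027778
  S ⇒ negate
  λ: 140 + 44/60 + 4.4/3600 = 140.7345556
  E → positive
Point 3:
  Latitude: degrees = first 2 digits = 41, minutes = 35.277; 41 + 35.277/60 = 41.5879500
  N ⇒ keep positive
  Longitude: degrees = first 3 digits = 161, minutes = 30.27; 161 + 30.27/60 = 161.5045000
  E ⇒ keep positive
Point 4:
  Latitude: 23.18′ = 0.386333°; total 21.3863333
  hemisphere S, so the sign is −
  Lon: 127 + 56.692/60 = 127.9448667
  E → positive
Point 5:
  Latitude: 28.05′ = 0.467500°; total 7.4675000
  hemisphere S, so the sign is −
  Lon: 31.187′ = 0.519783°; total 101.5197833
  E ⇒ keep positive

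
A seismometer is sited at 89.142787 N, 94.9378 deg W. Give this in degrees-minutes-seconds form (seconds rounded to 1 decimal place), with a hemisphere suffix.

φ: 0.142787 × 60 = 8.56722′ → 8′, remainder × 60 = 34.033″
λ: whole degrees 94; 56.26800′ → 56′ and 16.080″

89°08′34.0″ N, 94°56′16.1″ W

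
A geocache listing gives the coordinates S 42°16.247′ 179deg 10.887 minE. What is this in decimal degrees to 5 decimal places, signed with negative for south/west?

-42.27078, 179.18145

Latitude: 16.247′ = 0.270783°; total 42.270783
S → negative
λ: 10.887′ = 0.181450°; total 179.181450
E ⇒ keep positive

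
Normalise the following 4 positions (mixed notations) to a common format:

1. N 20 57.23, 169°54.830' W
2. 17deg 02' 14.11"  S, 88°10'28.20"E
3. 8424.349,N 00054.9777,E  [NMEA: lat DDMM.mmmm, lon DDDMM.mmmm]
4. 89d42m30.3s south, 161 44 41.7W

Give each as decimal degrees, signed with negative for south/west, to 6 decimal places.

1. 20.953833, -169.913833
2. -17.037253, 88.174500
3. 84.405817, 0.916295
4. -89.708417, -161.744917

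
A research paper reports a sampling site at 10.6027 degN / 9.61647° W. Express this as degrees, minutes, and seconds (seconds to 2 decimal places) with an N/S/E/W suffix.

10°36′9.72″ N, 9°36′59.29″ W

Latitude: 0.602700 × 60 = 36.16200′ → 36′, remainder × 60 = 9.7200″
Lon: whole degrees 9; 36.98820′ → 36′ and 59.2920″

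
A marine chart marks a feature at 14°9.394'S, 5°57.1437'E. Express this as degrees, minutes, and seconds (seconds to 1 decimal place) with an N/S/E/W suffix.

Lat: 9.39400′ → 9′ and 0.39400 × 60 = 23.640″
Lon: fractional minutes 0.14370 × 60 = 8.622″

14°09′23.6″ S, 5°57′8.6″ E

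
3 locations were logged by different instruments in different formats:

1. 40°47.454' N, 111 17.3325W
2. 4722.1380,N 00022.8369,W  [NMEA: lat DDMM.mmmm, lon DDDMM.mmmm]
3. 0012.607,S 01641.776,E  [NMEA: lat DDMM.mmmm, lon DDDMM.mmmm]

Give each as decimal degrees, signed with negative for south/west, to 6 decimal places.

1. 40.790900, -111.288875
2. 47.368967, -0.380615
3. -0.210117, 16.696267

Point 1:
  Lat: 40 + 47.454/60 = 40.7909000
  N ⇒ keep positive
  Longitude: 17.3325′ = 0.288875°; total 111.2888750
  hemisphere W, so the sign is −
Point 2:
  φ: split at 2 digits → 47° and 22.138′; 47 + 22.138/60 = 47.3689667
  N → positive
  λ: degrees = first 3 digits = 0, minutes = 22.8369; 0 + 22.8369/60 = 0.3806150
  W ⇒ negate
Point 3:
  Latitude: split at 2 digits → 00° and 12.607′; 0 + 12.607/60 = 0.2101167
  S ⇒ negate
  Lon: degrees = first 3 digits = 16, minutes = 41.776; 16 + 41.776/60 = 16.6962667
  E → positive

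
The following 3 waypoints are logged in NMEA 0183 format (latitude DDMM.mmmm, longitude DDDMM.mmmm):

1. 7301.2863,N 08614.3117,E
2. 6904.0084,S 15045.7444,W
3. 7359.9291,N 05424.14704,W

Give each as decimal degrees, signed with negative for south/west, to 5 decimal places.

Point 1:
  Lat: degrees = first 2 digits = 73, minutes = 1.2863; 73 + 1.2863/60 = 73.021438
  N → positive
  Longitude: split at 3 digits → 086° and 14.3117′; 86 + 14.3117/60 = 86.238528
  E ⇒ keep positive
Point 2:
  Lat: degrees = first 2 digits = 69, minutes = 4.0084; 69 + 4.0084/60 = 69.066807
  S ⇒ negate
  Longitude: split at 3 digits → 150° and 45.7444′; 150 + 45.7444/60 = 150.762407
  W → negative
Point 3:
  Lat: split at 2 digits → 73° and 59.9291′; 73 + 59.9291/60 = 73.998818
  N ⇒ keep positive
  Lon: degrees = first 3 digits = 54, minutes = 24.14704; 54 + 24.14704/60 = 54.402451
  W → negative

1. 73.02144, 86.23853
2. -69.06681, -150.76241
3. 73.99882, -54.40245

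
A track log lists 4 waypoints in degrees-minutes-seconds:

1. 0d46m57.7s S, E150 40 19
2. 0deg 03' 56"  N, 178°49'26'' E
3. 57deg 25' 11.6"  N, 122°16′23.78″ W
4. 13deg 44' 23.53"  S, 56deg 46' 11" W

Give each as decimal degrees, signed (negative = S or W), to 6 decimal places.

1. -0.782694, 150.671944
2. 0.065556, 178.823889
3. 57.419889, -122.273272
4. -13.739869, -56.769722

Point 1:
  Latitude: 46′ + 57.7″ = 46.96167′; 0 + 46.96167/60 = 0.7826944
  S ⇒ negate
  λ: 150 + 40/60 + 19/3600 = 150.6719444
  E → positive
Point 2:
  Lat: 0 + 3/60 + 56/3600 = 0.0655556
  N → positive
  Longitude: 49′ + 26″ = 49.43333′; 178 + 49.43333/60 = 178.8238889
  E → positive
Point 3:
  Latitude: 57 + 25/60 + 11.6/3600 = 57.4198889
  N → positive
  Lon: 122 + 16/60 + 23.78/3600 = 122.2732722
  W → negative
Point 4:
  φ: 13 + 44/60 + 23.53/3600 = 13.7398694
  hemisphere S, so the sign is −
  λ: 56 + 46/60 + 11/3600 = 56.7697222
  W → negative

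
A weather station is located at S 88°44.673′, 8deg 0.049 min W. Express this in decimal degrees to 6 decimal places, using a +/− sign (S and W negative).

φ: 44.673′ = 0.744550°; total 88.7445500
S ⇒ negate
Lon: 8 + 0.049/60 = 8.0008167
hemisphere W, so the sign is −

-88.744550, -8.000817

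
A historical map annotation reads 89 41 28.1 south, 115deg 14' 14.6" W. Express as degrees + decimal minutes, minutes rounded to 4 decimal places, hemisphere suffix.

89° 41.4683′ S, 115° 14.2433′ W

φ: seconds/60 = 0.46833; minutes = 41 + 0.46833 = 41.468333
λ: seconds/60 = 0.24333; minutes = 14 + 0.24333 = 14.243333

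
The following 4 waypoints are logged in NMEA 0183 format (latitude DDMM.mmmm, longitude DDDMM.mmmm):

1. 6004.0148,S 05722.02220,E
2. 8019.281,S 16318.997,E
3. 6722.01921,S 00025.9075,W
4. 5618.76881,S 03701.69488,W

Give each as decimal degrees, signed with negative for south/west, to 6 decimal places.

Point 1:
  Latitude: split at 2 digits → 60° and 4.0148′; 60 + 4.0148/60 = 60.0669133
  S ⇒ negate
  Lon: split at 3 digits → 057° and 22.0222′; 57 + 22.0222/60 = 57.3670367
  E ⇒ keep positive
Point 2:
  φ: degrees = first 2 digits = 80, minutes = 19.281; 80 + 19.281/60 = 80.3213500
  hemisphere S, so the sign is −
  Lon: degrees = first 3 digits = 163, minutes = 18.997; 163 + 18.997/60 = 163.3166167
  E ⇒ keep positive
Point 3:
  Latitude: degrees = first 2 digits = 67, minutes = 22.01921; 67 + 22.01921/60 = 67.3669868
  S ⇒ negate
  λ: degrees = first 3 digits = 0, minutes = 25.9075; 0 + 25.9075/60 = 0.4317917
  W ⇒ negate
Point 4:
  Latitude: split at 2 digits → 56° and 18.76881′; 56 + 18.76881/60 = 56.3128135
  S → negative
  λ: degrees = first 3 digits = 37, minutes = 1.69488; 37 + 1.69488/60 = 37.0282480
  hemisphere W, so the sign is −

1. -60.066913, 57.367037
2. -80.321350, 163.316617
3. -67.366987, -0.431792
4. -56.312814, -37.028248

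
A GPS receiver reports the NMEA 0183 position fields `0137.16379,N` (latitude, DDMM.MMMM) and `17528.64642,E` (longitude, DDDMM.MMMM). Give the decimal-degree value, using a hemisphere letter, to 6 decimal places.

1.619397° N, 175.477440° E

Latitude: split at 2 digits → 01° and 37.16379′; 1 + 37.16379/60 = 1.6193965
λ: split at 3 digits → 175° and 28.64642′; 175 + 28.64642/60 = 175.4774403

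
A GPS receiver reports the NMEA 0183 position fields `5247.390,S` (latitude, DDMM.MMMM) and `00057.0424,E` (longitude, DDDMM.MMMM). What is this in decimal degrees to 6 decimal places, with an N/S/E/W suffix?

φ: degrees = first 2 digits = 52, minutes = 47.39; 52 + 47.39/60 = 52.7898333
λ: split at 3 digits → 000° and 57.0424′; 0 + 57.0424/60 = 0.9507067

52.789833° S, 0.950707° E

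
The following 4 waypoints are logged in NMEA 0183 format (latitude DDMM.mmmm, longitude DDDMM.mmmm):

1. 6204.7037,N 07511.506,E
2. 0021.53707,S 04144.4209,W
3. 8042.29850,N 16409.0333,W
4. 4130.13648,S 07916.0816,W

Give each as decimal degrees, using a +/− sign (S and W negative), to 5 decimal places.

1. 62.07840, 75.19177
2. -0.35895, -41.74035
3. 80.70498, -164.15056
4. -41.50227, -79.26803

Point 1:
  φ: degrees = first 2 digits = 62, minutes = 4.7037; 62 + 4.7037/60 = 62.078395
  N → positive
  λ: degrees = first 3 digits = 75, minutes = 11.506; 75 + 11.506/60 = 75.191767
  E → positive
Point 2:
  Latitude: degrees = first 2 digits = 0, minutes = 21.53707; 0 + 21.53707/60 = 0.358951
  S → negative
  Longitude: split at 3 digits → 041° and 44.4209′; 41 + 44.4209/60 = 41.740348
  W ⇒ negate
Point 3:
  Lat: split at 2 digits → 80° and 42.2985′; 80 + 42.2985/60 = 80.704975
  N ⇒ keep positive
  Longitude: degrees = first 3 digits = 164, minutes = 9.0333; 164 + 9.0333/60 = 164.150555
  W → negative
Point 4:
  Lat: degrees = first 2 digits = 41, minutes = 30.13648; 41 + 30.13648/60 = 41.502275
  hemisphere S, so the sign is −
  Longitude: degrees = first 3 digits = 79, minutes = 16.0816; 79 + 16.0816/60 = 79.268027
  W ⇒ negate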